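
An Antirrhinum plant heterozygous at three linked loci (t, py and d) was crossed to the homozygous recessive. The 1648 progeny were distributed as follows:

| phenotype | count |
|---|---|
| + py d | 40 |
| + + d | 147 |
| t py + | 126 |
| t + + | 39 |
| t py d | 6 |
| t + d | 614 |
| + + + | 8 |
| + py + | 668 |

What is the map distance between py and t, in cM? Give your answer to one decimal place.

The two most frequent reciprocal classes, t + d and + py +, are the parental types, so the F1 was t + d / + py +.
The two rarest classes, t py d and + + +, are the double crossovers. Comparing them with the parentals, only the py allele has switched, so py is the middle locus and the order is t – py – d.
Crossovers in the t–py interval produce the single-crossover classes + + d and t py + (147 + 126 = 273) plus the double crossovers (14).
RF(t–py) = (273 + 14) / 1648 = 287/1648 = 0.1742 → 17.4 cM.

17.4 cM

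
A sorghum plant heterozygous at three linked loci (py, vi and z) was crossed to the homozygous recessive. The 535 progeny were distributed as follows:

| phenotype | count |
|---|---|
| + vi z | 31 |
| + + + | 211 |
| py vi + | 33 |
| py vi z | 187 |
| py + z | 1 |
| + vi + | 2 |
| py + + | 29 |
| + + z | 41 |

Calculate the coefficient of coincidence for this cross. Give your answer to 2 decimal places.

0.33

The two most frequent reciprocal classes, py vi z and + + +, are the parental types, so the F1 was py vi z / + + +.
The two rarest classes, py + z and + vi +, are the double crossovers. Comparing them with the parentals, only the vi allele has switched, so vi is the middle locus and the order is py – vi – z.
py–vi: (60 + 3)/535 = 0.1178; vi–z: (74 + 3)/535 = 0.1439.
Expected DCO frequency = 0.1178 × 0.1439 ≈ 0.01695; observed = 3/535 ≈ 0.00561.
Coefficient of coincidence = 0.00561/0.01695 ≈ 0.33.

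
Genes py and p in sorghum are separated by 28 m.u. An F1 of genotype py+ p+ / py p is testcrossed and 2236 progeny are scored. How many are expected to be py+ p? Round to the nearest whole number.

313

A map distance of 28 m.u. corresponds to a recombination frequency of 0.280.
The F1 is py+ p+ / py p, so py+ p is a recombinant gamete class with expected frequency r/2 = 0.280/2 = 0.1400.
Expected number = 0.1400 × 2236 = 313.04 ≈ 313.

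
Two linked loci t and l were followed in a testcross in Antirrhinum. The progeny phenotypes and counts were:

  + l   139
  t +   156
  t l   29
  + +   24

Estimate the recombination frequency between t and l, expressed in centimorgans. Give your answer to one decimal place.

The two most frequent classes, + l (139) and t + (156), are the parental types, so the F1 was + l / t +.
The recombinant classes are + + and t l: 24 + 29 = 53.
Recombination frequency = 53/348 = 0.1523 ≈ 15.2%, i.e. 15.2 centimorgans.

15.2 centimorgans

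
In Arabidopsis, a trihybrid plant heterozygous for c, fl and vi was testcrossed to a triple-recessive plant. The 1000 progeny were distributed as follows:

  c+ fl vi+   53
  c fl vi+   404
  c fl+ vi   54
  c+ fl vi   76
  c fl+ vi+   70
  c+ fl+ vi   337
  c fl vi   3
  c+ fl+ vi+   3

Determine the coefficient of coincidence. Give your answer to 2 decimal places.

0.35

The two most frequent reciprocal classes, c+ fl+ vi and c fl vi+, are the parental types, so the F1 was c+ fl+ vi / c fl vi+.
The two rarest classes, c+ fl+ vi+ and c fl vi, are the double crossovers. Comparing them with the parentals, only the vi allele has switched, so vi is the middle locus and the order is c – vi – fl.
c–vi: (107 + 6)/1000 = 0.1130; vi–fl: (146 + 6)/1000 = 0.1520.
Expected DCO frequency = 0.1130 × 0.1520 ≈ 0.01718; observed = 6/1000 ≈ 0.00600.
Coefficient of coincidence = 0.00600/0.01718 ≈ 0.35.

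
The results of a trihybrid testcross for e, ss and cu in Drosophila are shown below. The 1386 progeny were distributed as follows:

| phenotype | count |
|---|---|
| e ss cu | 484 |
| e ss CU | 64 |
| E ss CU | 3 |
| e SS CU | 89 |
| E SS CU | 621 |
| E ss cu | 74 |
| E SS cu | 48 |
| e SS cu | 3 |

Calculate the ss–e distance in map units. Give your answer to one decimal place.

The two most frequent reciprocal classes, e ss cu and E SS CU, are the parental types, so the F1 was e ss cu / E SS CU.
The two rarest classes, e SS cu and E ss CU, are the double crossovers. Comparing them with the parentals, only the ss allele has switched, so ss is the middle locus and the order is e – ss – cu.
Crossovers in the e–ss interval produce the single-crossover classes E ss cu and e SS CU (74 + 89 = 163) plus the double crossovers (6).
RF(e–ss) = (163 + 6) / 1386 = 169/1386 = 0.1219 → 12.2 map units.

12.2 map units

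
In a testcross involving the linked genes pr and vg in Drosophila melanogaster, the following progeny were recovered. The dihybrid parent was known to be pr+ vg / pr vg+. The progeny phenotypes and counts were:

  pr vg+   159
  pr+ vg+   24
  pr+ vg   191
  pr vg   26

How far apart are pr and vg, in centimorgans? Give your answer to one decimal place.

The recombinant classes are pr+ vg+ and pr vg: 24 + 26 = 50.
Recombination frequency = 50/400 = 0.1250 ≈ 12.5%, i.e. 12.5 centimorgans.

12.5 centimorgans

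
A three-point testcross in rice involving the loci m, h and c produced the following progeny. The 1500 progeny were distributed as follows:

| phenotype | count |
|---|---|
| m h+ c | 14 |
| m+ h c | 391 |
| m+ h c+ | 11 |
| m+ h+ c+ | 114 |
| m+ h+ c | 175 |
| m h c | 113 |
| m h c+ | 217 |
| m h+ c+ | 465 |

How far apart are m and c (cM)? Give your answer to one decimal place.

The two most frequent reciprocal classes, m+ h c and m h+ c+, are the parental types, so the F1 was m+ h c / m h+ c+.
The two rarest classes, m+ h c+ and m h+ c, are the double crossovers. Comparing them with the parentals, only the c allele has switched, so c is the middle locus and the order is h – c – m.
Crossovers in the c–m interval produce the single-crossover classes m h c and m+ h+ c+ (113 + 114 = 227) plus the double crossovers (25).
RF(c–m) = (227 + 25) / 1500 = 252/1500 = 0.1680 → 16.8 cM.

16.8 cM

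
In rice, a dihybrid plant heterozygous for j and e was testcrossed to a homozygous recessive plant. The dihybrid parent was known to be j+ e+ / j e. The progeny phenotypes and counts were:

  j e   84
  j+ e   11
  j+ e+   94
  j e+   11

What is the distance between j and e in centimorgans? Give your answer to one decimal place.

11.0 centimorgans

The recombinant classes are j+ e and j e+: 11 + 11 = 22.
Recombination frequency = 22/200 = 0.1100 ≈ 11.0%, i.e. 11.0 centimorgans.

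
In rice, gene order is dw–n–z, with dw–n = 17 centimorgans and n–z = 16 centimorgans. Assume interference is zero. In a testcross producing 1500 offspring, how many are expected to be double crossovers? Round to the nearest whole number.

41

Map distances give recombination frequencies of 0.170 and 0.160 for the two intervals.
With no interference, expected double-crossover frequency = 0.170 × 0.160 = 0.02720.
Expected number = 0.02720 × 1500 = 40.80 ≈ 41.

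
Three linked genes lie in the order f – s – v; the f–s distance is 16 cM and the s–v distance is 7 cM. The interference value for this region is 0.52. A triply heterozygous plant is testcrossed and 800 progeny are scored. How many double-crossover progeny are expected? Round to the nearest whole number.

4

Map distances give recombination frequencies of 0.160 and 0.070 for the two intervals.
With interference 0.52 (so coincidence = 0.48), expected double-crossover frequency = 0.160 × 0.070 × 0.48 = 0.00538.
Expected number = 0.00538 × 800 = 4.30 ≈ 4.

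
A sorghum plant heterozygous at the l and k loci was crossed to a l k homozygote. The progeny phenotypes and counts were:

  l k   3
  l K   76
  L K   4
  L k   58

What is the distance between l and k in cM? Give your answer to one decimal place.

The two most frequent classes, L k (58) and l K (76), are the parental types, so the F1 was L k / l K.
The recombinant classes are L K and l k: 4 + 3 = 7.
Recombination frequency = 7/141 = 0.0496 ≈ 5.0%, i.e. 5.0 cM.

5.0 cM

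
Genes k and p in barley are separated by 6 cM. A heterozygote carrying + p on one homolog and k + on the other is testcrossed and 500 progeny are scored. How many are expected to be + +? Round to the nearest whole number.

A map distance of 6 cM corresponds to a recombination frequency of 0.060.
The F1 is + p / k +, so + + is a recombinant gamete class with expected frequency r/2 = 0.060/2 = 0.0300.
Expected number = 0.0300 × 500 = 15.00 ≈ 15.

15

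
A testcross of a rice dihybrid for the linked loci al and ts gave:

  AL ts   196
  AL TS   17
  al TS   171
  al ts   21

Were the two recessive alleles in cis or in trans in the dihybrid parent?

The two most frequent classes are AL ts (196) and al TS (171); these are the parental (non-recombinant) types.
So the F1 carried AL ts on one chromosome and al TS on the other — the recessive alleles are on opposite chromosomes (trans / repulsion).

trans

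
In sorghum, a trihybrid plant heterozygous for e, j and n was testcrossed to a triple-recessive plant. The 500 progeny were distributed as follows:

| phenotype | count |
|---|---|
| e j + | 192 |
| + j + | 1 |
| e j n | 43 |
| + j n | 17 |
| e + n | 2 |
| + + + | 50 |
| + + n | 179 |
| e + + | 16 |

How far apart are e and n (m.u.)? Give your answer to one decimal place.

19.2 m.u.

The two most frequent reciprocal classes, + + n and e j +, are the parental types, so the F1 was + + n / e j +.
The two rarest classes, e + n and + j +, are the double crossovers. Comparing them with the parentals, only the e allele has switched, so e is the middle locus and the order is n – e – j.
Crossovers in the n–e interval produce the single-crossover classes + + + and e j n (50 + 43 = 93) plus the double crossovers (3).
RF(n–e) = (93 + 3) / 500 = 96/500 = 0.1920 → 19.2 m.u.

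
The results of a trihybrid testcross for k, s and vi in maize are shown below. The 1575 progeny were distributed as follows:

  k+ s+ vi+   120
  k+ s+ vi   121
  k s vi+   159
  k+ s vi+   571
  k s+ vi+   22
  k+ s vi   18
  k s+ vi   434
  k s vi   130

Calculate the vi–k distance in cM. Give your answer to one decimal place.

20.3 cM

The two most frequent reciprocal classes, k s+ vi and k+ s vi+, are the parental types, so the F1 was k s+ vi / k+ s vi+.
The two rarest classes, k s+ vi+ and k+ s vi, are the double crossovers. Comparing them with the parentals, only the vi allele has switched, so vi is the middle locus and the order is k – vi – s.
Crossovers in the k–vi interval produce the single-crossover classes k+ s+ vi and k s vi+ (121 + 159 = 280) plus the double crossovers (40).
RF(k–vi) = (280 + 40) / 1575 = 320/1575 = 0.2032 → 20.3 cM.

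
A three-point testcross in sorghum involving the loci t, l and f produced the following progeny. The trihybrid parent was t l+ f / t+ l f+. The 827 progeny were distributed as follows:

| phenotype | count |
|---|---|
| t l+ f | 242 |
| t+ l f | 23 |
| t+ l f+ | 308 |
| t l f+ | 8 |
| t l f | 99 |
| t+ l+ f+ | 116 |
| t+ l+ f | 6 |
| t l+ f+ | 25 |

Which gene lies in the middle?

The two rarest classes, t+ l+ f and t l f+, are the double crossovers. Comparing them with the parentals, only the t allele has switched, so t is the middle locus and the order is f – t – l.

t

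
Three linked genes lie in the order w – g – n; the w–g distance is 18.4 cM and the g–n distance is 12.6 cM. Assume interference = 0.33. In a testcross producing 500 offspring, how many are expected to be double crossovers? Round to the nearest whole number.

Map distances give recombination frequencies of 0.184 and 0.126 for the two intervals.
With interference 0.33 (so coincidence = 0.67), expected double-crossover frequency = 0.184 × 0.126 × 0.67 = 0.01553.
Expected number = 0.01553 × 500 = 7.77 ≈ 8.

8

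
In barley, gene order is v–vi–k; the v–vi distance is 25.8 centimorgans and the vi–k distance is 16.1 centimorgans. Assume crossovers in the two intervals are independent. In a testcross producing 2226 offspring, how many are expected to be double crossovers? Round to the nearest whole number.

Map distances give recombination frequencies of 0.258 and 0.161 for the two intervals.
With no interference, expected double-crossover frequency = 0.258 × 0.161 = 0.04154.
Expected number = 0.04154 × 2226 = 92.46 ≈ 92.

92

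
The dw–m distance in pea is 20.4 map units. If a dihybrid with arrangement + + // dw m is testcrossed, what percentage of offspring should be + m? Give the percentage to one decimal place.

A map distance of 20.4 map units corresponds to a recombination frequency of 0.204.
The F1 is + + / dw m, so + m is a recombinant gamete class with expected frequency r/2 = 0.204/2 = 0.1020.
That is 0.1020 = 10.2% of the progeny.

10.2%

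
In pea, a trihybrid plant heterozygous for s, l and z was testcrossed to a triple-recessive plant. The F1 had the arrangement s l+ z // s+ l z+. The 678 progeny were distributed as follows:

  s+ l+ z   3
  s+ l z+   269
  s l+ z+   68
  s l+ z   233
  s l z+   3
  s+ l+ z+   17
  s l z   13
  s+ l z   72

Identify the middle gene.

s

The two rarest classes, s+ l+ z and s l z+, are the double crossovers. Comparing them with the parentals, only the s allele has switched, so s is the middle locus and the order is z – s – l.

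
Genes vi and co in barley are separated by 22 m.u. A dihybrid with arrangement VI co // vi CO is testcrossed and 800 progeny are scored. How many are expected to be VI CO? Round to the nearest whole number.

88

A map distance of 22 m.u. corresponds to a recombination frequency of 0.220.
The F1 is VI co / vi CO, so VI CO is a recombinant gamete class with expected frequency r/2 = 0.220/2 = 0.1100.
Expected number = 0.1100 × 800 = 88.00 ≈ 88.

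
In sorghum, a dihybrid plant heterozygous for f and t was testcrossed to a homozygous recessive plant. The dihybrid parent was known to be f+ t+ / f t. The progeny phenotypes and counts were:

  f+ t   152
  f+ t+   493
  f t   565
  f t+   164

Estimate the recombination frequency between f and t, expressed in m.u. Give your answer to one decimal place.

23.0 m.u.

The recombinant classes are f+ t and f t+: 152 + 164 = 316.
Recombination frequency = 316/1374 = 0.2300 ≈ 23.0%, i.e. 23.0 m.u.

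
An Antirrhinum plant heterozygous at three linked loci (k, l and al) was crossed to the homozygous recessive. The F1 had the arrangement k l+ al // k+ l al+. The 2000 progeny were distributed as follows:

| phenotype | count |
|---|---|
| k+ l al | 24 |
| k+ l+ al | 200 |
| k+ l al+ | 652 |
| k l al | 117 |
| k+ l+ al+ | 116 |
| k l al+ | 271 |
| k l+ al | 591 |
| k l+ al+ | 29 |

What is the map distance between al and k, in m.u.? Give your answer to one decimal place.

26.2 m.u.

The two rarest classes, k l+ al+ and k+ l al, are the double crossovers. Comparing them with the parentals, only the al allele has switched, so al is the middle locus and the order is k – al – l.
Crossovers in the k–al interval produce the single-crossover classes k+ l+ al and k l al+ (200 + 271 = 471) plus the double crossovers (53).
RF(k–al) = (471 + 53) / 2000 = 524/2000 = 0.2620 → 26.2 m.u.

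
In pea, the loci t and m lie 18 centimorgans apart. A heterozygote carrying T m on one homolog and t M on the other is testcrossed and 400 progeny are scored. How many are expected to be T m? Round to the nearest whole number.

A map distance of 18 centimorgans corresponds to a recombination frequency of 0.180.
The F1 is T m / t M, so T m is a parental gamete class with expected frequency (1 − r)/2 = 0.820/2 = 0.4100.
Expected number = 0.4100 × 400 = 164.00 ≈ 164.

164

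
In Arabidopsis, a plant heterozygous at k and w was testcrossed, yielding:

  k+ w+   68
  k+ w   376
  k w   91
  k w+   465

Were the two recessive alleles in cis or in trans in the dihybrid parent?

The two most frequent classes are k+ w (376) and k w+ (465); these are the parental (non-recombinant) types.
So the F1 carried k+ w on one chromosome and k w+ on the other — the recessive alleles are on opposite chromosomes (trans / repulsion).

trans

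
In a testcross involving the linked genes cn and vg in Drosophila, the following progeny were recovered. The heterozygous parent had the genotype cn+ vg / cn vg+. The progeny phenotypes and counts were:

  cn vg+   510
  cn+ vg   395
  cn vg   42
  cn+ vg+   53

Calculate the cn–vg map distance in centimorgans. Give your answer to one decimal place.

The recombinant classes are cn+ vg+ and cn vg: 53 + 42 = 95.
Recombination frequency = 95/1000 = 0.0950 ≈ 9.5%, i.e. 9.5 centimorgans.

9.5 centimorgans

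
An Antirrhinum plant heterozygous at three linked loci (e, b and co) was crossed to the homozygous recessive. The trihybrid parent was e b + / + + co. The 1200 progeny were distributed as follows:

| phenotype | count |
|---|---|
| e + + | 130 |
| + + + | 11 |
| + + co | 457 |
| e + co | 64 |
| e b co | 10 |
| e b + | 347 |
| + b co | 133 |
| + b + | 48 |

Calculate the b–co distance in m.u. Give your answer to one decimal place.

The two rarest classes, e b co and + + +, are the double crossovers. Comparing them with the parentals, only the co allele has switched, so co is the middle locus and the order is b – co – e.
Crossovers in the b–co interval produce the single-crossover classes e + + and + b co (130 + 133 = 263) plus the double crossovers (21).
RF(b–co) = (263 + 21) / 1200 = 284/1200 = 0.2367 → 23.7 m.u.

23.7 m.u.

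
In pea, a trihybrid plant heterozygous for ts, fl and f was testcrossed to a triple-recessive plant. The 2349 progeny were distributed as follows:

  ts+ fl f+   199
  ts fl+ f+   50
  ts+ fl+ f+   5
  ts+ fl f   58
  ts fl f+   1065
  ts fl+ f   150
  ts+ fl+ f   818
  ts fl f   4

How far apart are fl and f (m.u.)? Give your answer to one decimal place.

5.0 m.u.

The two most frequent reciprocal classes, ts+ fl+ f and ts fl f+, are the parental types, so the F1 was ts+ fl+ f / ts fl f+.
The two rarest classes, ts+ fl+ f+ and ts fl f, are the double crossovers. Comparing them with the parentals, only the f allele has switched, so f is the middle locus and the order is ts – f – fl.
Crossovers in the f–fl interval produce the single-crossover classes ts+ fl f and ts fl+ f+ (58 + 50 = 108) plus the double crossovers (9).
RF(f–fl) = (108 + 9) / 2349 = 117/2349 = 0.0498 → 5.0 m.u.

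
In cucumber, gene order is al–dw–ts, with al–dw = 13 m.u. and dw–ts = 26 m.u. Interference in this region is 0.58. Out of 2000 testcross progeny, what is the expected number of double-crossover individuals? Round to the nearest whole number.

28

Map distances give recombination frequencies of 0.130 and 0.260 for the two intervals.
With interference 0.58 (so coincidence = 0.42), expected double-crossover frequency = 0.130 × 0.260 × 0.42 = 0.01420.
Expected number = 0.01420 × 2000 = 28.39 ≈ 28.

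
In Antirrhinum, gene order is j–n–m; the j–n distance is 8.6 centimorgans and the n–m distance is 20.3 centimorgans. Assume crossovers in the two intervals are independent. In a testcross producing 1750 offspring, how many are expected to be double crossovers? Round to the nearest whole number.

31

Map distances give recombination frequencies of 0.086 and 0.203 for the two intervals.
With no interference, expected double-crossover frequency = 0.086 × 0.203 = 0.01746.
Expected number = 0.01746 × 1750 = 30.55 ≈ 31.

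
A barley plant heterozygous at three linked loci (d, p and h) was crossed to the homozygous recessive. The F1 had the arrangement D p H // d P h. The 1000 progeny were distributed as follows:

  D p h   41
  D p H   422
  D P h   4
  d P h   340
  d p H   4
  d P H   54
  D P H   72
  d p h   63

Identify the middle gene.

The two rarest classes, d p H and D P h, are the double crossovers. Comparing them with the parentals, only the d allele has switched, so d is the middle locus and the order is h – d – p.

d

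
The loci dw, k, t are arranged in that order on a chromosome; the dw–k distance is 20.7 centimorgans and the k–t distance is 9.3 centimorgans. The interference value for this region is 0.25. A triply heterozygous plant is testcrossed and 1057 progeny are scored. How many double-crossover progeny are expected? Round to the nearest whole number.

15

Map distances give recombination frequencies of 0.207 and 0.093 for the two intervals.
With interference 0.25 (so coincidence = 0.75), expected double-crossover frequency = 0.207 × 0.093 × 0.75 = 0.01444.
Expected number = 0.01444 × 1057 = 15.26 ≈ 15.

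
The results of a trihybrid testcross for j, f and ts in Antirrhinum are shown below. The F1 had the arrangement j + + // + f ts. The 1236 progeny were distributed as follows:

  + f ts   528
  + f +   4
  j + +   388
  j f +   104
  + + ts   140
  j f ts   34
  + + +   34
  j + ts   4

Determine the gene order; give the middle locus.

ts

The two rarest classes, j + ts and + f +, are the double crossovers. Comparing them with the parentals, only the ts allele has switched, so ts is the middle locus and the order is j – ts – f.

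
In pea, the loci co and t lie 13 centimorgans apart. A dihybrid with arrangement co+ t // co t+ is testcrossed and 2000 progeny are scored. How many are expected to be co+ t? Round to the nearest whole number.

870

A map distance of 13 centimorgans corresponds to a recombination frequency of 0.130.
The F1 is co+ t / co t+, so co+ t is a parental gamete class with expected frequency (1 − r)/2 = 0.870/2 = 0.4350.
Expected number = 0.4350 × 2000 = 870.00 ≈ 870.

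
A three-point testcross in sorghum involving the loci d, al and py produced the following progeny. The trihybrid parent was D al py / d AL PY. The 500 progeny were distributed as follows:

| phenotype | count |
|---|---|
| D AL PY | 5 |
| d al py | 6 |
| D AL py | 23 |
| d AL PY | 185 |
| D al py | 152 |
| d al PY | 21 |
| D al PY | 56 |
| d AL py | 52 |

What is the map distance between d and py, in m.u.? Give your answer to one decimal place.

The two rarest classes, d al py and D AL PY, are the double crossovers. Comparing them with the parentals, only the d allele has switched, so d is the middle locus and the order is py – d – al.
Crossovers in the py–d interval produce the single-crossover classes D al PY and d AL py (56 + 52 = 108) plus the double crossovers (11).
RF(py–d) = (108 + 11) / 500 = 119/500 = 0.2380 → 23.8 m.u.

23.8 m.u.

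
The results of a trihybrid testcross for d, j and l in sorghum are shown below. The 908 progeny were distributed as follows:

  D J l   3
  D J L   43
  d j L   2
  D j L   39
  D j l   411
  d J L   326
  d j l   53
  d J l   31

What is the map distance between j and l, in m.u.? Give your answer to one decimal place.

The two most frequent reciprocal classes, d J L and D j l, are the parental types, so the F1 was d J L / D j l.
The two rarest classes, d j L and D J l, are the double crossovers. Comparing them with the parentals, only the j allele has switched, so j is the middle locus and the order is l – j – d.
Crossovers in the l–j interval produce the single-crossover classes d J l and D j L (31 + 39 = 70) plus the double crossovers (5).
RF(l–j) = (70 + 5) / 908 = 75/908 = 0.0826 → 8.3 m.u.

8.3 m.u.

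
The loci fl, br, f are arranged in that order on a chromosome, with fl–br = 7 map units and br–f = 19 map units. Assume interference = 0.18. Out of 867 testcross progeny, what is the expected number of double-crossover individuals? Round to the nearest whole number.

9

Map distances give recombination frequencies of 0.070 and 0.190 for the two intervals.
With interference 0.18 (so coincidence = 0.82), expected double-crossover frequency = 0.070 × 0.190 × 0.82 = 0.01091.
Expected number = 0.01091 × 867 = 9.46 ≈ 9.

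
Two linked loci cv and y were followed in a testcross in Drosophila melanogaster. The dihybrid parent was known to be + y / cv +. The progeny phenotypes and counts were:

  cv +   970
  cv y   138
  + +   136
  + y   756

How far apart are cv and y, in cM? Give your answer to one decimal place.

The recombinant classes are + + and cv y: 136 + 138 = 274.
Recombination frequency = 274/2000 = 0.1370 ≈ 13.7%, i.e. 13.7 cM.

13.7 cM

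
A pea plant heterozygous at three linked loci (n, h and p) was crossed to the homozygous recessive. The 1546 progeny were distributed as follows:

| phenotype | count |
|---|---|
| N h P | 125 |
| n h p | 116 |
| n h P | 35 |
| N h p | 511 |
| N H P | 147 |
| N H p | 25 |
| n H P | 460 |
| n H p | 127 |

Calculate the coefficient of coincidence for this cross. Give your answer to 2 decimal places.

0.92

The two most frequent reciprocal classes, n H P and N h p, are the parental types, so the F1 was n H P / N h p.
The two rarest classes, n h P and N H p, are the double crossovers. Comparing them with the parentals, only the h allele has switched, so h is the middle locus and the order is p – h – n.
p–h: (252 + 60)/1546 = 0.2018; h–n: (263 + 60)/1546 = 0.2089.
Expected DCO frequency = 0.2018 × 0.2089 ≈ 0.04216; observed = 60/1546 ≈ 0.03881.
Coefficient of coincidence = 0.03881/0.04216 ≈ 0.92.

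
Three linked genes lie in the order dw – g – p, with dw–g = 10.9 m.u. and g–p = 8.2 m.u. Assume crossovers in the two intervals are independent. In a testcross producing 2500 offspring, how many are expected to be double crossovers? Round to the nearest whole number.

22

Map distances give recombination frequencies of 0.109 and 0.082 for the two intervals.
With no interference, expected double-crossover frequency = 0.109 × 0.082 = 0.00894.
Expected number = 0.00894 × 2500 = 22.34 ≈ 22.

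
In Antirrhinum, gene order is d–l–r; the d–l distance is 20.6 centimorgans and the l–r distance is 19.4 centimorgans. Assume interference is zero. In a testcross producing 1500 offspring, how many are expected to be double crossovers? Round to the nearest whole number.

60

Map distances give recombination frequencies of 0.206 and 0.194 for the two intervals.
With no interference, expected double-crossover frequency = 0.206 × 0.194 = 0.03996.
Expected number = 0.03996 × 1500 = 59.95 ≈ 60.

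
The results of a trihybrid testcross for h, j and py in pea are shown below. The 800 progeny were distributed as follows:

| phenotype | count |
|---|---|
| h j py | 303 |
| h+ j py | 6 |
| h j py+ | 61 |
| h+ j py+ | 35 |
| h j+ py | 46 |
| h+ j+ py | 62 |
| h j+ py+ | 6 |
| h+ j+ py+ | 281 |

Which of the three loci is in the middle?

The two most frequent reciprocal classes, h j py and h+ j+ py+, are the parental types, so the F1 was h j py / h+ j+ py+.
The two rarest classes, h+ j py and h j+ py+, are the double crossovers. Comparing them with the parentals, only the h allele has switched, so h is the middle locus and the order is j – h – py.

h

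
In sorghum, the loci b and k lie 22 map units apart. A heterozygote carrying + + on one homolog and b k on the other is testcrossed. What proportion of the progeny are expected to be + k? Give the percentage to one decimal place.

11.0%

A map distance of 22 map units corresponds to a recombination frequency of 0.220.
The F1 is + + / b k, so + k is a recombinant gamete class with expected frequency r/2 = 0.220/2 = 0.1100.
That is 0.1100 = 11.0% of the progeny.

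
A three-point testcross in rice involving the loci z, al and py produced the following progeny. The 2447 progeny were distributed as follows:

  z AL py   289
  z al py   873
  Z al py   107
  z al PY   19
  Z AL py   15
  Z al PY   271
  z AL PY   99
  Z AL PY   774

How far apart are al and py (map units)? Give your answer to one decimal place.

24.3 map units

The two most frequent reciprocal classes, Z AL PY and z al py, are the parental types, so the F1 was Z AL PY / z al py.
The two rarest classes, Z AL py and z al PY, are the double crossovers. Comparing them with the parentals, only the py allele has switched, so py is the middle locus and the order is z – py – al.
Crossovers in the py–al interval produce the single-crossover classes Z al PY and z AL py (271 + 289 = 560) plus the double crossovers (34).
RF(py–al) = (560 + 34) / 2447 = 594/2447 = 0.2427 → 24.3 map units.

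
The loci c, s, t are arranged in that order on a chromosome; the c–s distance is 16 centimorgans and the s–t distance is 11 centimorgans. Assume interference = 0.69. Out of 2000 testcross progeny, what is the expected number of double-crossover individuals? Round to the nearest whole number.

11

Map distances give recombination frequencies of 0.160 and 0.110 for the two intervals.
With interference 0.69 (so coincidence = 0.31), expected double-crossover frequency = 0.160 × 0.110 × 0.31 = 0.00546.
Expected number = 0.00546 × 2000 = 10.91 ≈ 11.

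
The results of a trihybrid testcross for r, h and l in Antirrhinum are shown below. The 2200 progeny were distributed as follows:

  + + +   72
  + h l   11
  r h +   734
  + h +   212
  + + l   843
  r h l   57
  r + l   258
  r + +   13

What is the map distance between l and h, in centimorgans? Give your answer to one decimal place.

7.0 centimorgans

The two most frequent reciprocal classes, + + l and r h +, are the parental types, so the F1 was + + l / r h +.
The two rarest classes, + h l and r + +, are the double crossovers. Comparing them with the parentals, only the h allele has switched, so h is the middle locus and the order is l – h – r.
Crossovers in the l–h interval produce the single-crossover classes + + + and r h l (72 + 57 = 129) plus the double crossovers (24).
RF(l–h) = (129 + 24) / 2200 = 153/2200 = 0.0695 → 7.0 centimorgans.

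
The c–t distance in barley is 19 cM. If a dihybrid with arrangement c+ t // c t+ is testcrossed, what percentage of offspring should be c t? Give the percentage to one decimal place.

A map distance of 19 cM corresponds to a recombination frequency of 0.190.
The F1 is c+ t / c t+, so c t is a recombinant gamete class with expected frequency r/2 = 0.190/2 = 0.0950.
That is 0.0950 = 9.5% of the progeny.

9.5%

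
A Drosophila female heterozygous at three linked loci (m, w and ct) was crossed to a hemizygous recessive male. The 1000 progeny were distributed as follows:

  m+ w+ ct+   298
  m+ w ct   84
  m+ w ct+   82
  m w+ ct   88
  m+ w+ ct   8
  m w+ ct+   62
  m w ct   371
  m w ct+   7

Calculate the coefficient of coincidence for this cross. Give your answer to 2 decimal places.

The two most frequent reciprocal classes, m+ w+ ct+ and m w ct, are the parental types, so the F1 was m+ w+ ct+ / m w ct.
The two rarest classes, m+ w+ ct and m w ct+, are the double crossovers. Comparing them with the parentals, only the ct allele has switched, so ct is the middle locus and the order is m – ct – w.
m–ct: (146 + 15)/1000 = 0.1610; ct–w: (170 + 15)/1000 = 0.1850.
Expected DCO frequency = 0.1610 × 0.1850 ≈ 0.02978; observed = 15/1000 ≈ 0.01500.
Coefficient of coincidence = 0.01500/0.02978 ≈ 0.50.

0.50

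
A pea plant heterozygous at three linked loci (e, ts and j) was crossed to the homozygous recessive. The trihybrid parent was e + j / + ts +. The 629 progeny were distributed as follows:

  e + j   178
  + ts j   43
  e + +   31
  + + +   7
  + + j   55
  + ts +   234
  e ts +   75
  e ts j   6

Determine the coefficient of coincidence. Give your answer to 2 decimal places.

The two rarest classes, e ts j and + + +, are the double crossovers. Comparing them with the parentals, only the ts allele has switched, so ts is the middle locus and the order is e – ts – j.
e–ts: (130 + 13)/629 = 0.2273; ts–j: (74 + 13)/629 = 0.1383.
Expected DCO frequency = 0.2273 × 0.1383 ≈ 0.03144; observed = 13/629 ≈ 0.02067.
Coefficient of coincidence = 0.02067/0.03144 ≈ 0.66.

0.66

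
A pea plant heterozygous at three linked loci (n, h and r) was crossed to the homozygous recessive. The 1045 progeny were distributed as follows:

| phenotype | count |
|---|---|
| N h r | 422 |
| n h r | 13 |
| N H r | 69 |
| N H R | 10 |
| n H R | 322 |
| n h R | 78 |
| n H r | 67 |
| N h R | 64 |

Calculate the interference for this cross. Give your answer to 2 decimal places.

0.08

The two most frequent reciprocal classes, n H R and N h r, are the parental types, so the F1 was n H R / N h r.
The two rarest classes, N H R and n h r, are the double crossovers. Comparing them with the parentals, only the n allele has switched, so n is the middle locus and the order is h – n – r.
h–n: (147 + 23)/1045 = 0.1627; n–r: (131 + 23)/1045 = 0.1474.
Expected DCO frequency = 0.1627 × 0.1474 ≈ 0.02398; observed = 23/1045 ≈ 0.02201.
Coefficient of coincidence = 0.02201/0.02398 ≈ 0.92; interference = 1 − 0.92 = 0.08.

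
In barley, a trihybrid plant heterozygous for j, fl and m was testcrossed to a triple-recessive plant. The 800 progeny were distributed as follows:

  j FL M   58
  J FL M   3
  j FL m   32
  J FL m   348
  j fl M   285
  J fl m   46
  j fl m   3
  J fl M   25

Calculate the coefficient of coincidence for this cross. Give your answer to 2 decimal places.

0.69

The two most frequent reciprocal classes, j fl M and J FL m, are the parental types, so the F1 was j fl M / J FL m.
The two rarest classes, j fl m and J FL M, are the double crossovers. Comparing them with the parentals, only the m allele has switched, so m is the middle locus and the order is fl – m – j.
fl–m: (104 + 6)/800 = 0.1375; m–j: (57 + 6)/800 = 0.0788.
Expected DCO frequency = 0.1375 × 0.0788 ≈ 0.01084; observed = 6/800 ≈ 0.00750.
Coefficient of coincidence = 0.00750/0.01084 ≈ 0.69.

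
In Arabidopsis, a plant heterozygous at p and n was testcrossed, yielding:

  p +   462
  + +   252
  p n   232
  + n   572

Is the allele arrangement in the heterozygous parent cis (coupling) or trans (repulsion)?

trans

The two most frequent classes are + n (572) and p + (462); these are the parental (non-recombinant) types.
So the F1 carried + n on one chromosome and p + on the other — the recessive alleles are on opposite chromosomes (trans / repulsion).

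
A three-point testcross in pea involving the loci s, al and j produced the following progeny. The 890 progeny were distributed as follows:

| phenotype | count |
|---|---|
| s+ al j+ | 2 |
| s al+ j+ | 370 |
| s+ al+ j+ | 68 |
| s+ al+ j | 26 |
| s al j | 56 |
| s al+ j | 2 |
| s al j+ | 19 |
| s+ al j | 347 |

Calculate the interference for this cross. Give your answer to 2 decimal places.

0.43

The two most frequent reciprocal classes, s+ al j and s al+ j+, are the parental types, so the F1 was s+ al j / s al+ j+.
The two rarest classes, s+ al j+ and s al+ j, are the double crossovers. Comparing them with the parentals, only the j allele has switched, so j is the middle locus and the order is al – j – s.
al–j: (45 + 4)/890 = 0.0551; j–s: (124 + 4)/890 = 0.1438.
Expected DCO frequency = 0.0551 × 0.1438 ≈ 0.00792; observed = 4/890 ≈ 0.00449.
Coefficient of coincidence = 0.00449/0.00792 ≈ 0.57; interference = 1 − 0.57 = 0.43.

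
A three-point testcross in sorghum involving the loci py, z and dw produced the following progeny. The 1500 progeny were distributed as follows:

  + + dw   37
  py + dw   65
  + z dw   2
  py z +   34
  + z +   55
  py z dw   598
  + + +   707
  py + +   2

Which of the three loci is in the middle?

py

The two most frequent reciprocal classes, + + + and py z dw, are the parental types, so the F1 was + + + / py z dw.
The two rarest classes, py + + and + z dw, are the double crossovers. Comparing them with the parentals, only the py allele has switched, so py is the middle locus and the order is z – py – dw.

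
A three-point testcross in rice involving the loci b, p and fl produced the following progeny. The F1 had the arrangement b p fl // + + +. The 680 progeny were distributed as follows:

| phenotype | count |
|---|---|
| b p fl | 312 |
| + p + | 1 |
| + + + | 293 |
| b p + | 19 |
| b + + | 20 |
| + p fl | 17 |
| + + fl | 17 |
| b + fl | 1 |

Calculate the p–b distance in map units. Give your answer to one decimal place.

5.7 map units

The two rarest classes, b + fl and + p +, are the double crossovers. Comparing them with the parentals, only the p allele has switched, so p is the middle locus and the order is b – p – fl.
Crossovers in the b–p interval produce the single-crossover classes + p fl and b + + (17 + 20 = 37) plus the double crossovers (2).
RF(b–p) = (37 + 2) / 680 = 39/680 = 0.0574 → 5.7 map units.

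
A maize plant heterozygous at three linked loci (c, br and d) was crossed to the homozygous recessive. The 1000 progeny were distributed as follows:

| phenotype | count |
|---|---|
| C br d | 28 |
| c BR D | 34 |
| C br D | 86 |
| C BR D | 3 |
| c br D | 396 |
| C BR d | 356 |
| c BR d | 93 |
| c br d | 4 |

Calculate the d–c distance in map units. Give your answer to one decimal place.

The two most frequent reciprocal classes, C BR d and c br D, are the parental types, so the F1 was C BR d / c br D.
The two rarest classes, C BR D and c br d, are the double crossovers. Comparing them with the parentals, only the d allele has switched, so d is the middle locus and the order is br – d – c.
Crossovers in the d–c interval produce the single-crossover classes c BR d and C br D (93 + 86 = 179) plus the double crossovers (7).
RF(d–c) = (179 + 7) / 1000 = 186/1000 = 0.1860 → 18.6 map units.

18.6 map units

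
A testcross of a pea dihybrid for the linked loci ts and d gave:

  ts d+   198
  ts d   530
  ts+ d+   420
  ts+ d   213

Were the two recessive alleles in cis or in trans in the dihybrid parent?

The two most frequent classes are ts+ d+ (420) and ts d (530); these are the parental (non-recombinant) types.
So the F1 carried ts+ d+ on one chromosome and ts d on the other — the recessive alleles are on the same chromosome (cis / coupling).

cis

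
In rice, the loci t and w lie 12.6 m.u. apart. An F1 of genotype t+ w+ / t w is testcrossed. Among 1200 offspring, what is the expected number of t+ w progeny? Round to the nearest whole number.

76

A map distance of 12.6 m.u. corresponds to a recombination frequency of 0.126.
The F1 is t+ w+ / t w, so t+ w is a recombinant gamete class with expected frequency r/2 = 0.126/2 = 0.0630.
Expected number = 0.0630 × 1200 = 75.60 ≈ 76.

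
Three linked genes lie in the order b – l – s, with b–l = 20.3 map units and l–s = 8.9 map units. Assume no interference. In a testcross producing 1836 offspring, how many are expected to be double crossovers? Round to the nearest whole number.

Map distances give recombination frequencies of 0.203 and 0.089 for the two intervals.
With no interference, expected double-crossover frequency = 0.203 × 0.089 = 0.01807.
Expected number = 0.01807 × 1836 = 33.17 ≈ 33.

33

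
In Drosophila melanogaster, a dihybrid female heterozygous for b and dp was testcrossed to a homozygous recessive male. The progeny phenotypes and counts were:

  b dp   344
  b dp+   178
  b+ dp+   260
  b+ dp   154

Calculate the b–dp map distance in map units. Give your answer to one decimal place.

The two most frequent classes, b+ dp+ (260) and b dp (344), are the parental types, so the F1 was b+ dp+ / b dp.
The recombinant classes are b+ dp and b dp+: 154 + 178 = 332.
Recombination frequency = 332/936 = 0.3547 ≈ 35.5%, i.e. 35.5 map units.

35.5 map units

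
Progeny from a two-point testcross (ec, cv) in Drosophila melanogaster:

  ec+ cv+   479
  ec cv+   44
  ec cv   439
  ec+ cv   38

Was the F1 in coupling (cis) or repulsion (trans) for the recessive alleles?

The two most frequent classes are ec+ cv+ (479) and ec cv (439); these are the parental (non-recombinant) types.
So the F1 carried ec+ cv+ on one chromosome and ec cv on the other — the recessive alleles are on the same chromosome (cis / coupling).

cis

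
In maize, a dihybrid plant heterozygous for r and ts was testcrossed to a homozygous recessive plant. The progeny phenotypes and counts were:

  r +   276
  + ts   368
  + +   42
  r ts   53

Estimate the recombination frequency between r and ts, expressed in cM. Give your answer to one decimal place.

The two most frequent classes, + ts (368) and r + (276), are the parental types, so the F1 was + ts / r +.
The recombinant classes are + + and r ts: 42 + 53 = 95.
Recombination frequency = 95/739 = 0.1286 ≈ 12.9%, i.e. 12.9 cM.

12.9 cM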